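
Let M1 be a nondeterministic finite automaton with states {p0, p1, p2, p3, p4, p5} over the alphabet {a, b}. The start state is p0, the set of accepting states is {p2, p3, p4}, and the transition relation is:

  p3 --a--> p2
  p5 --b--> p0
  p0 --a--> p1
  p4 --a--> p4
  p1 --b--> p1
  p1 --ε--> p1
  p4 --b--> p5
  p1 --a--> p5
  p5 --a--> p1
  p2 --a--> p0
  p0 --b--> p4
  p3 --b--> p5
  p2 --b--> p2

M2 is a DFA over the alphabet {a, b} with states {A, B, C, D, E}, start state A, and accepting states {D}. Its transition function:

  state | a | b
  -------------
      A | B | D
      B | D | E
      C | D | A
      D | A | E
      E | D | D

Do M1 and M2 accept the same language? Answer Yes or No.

The string ba is accepted by M1 but rejected by M2.
So L(M1) ≠ L(M2).

No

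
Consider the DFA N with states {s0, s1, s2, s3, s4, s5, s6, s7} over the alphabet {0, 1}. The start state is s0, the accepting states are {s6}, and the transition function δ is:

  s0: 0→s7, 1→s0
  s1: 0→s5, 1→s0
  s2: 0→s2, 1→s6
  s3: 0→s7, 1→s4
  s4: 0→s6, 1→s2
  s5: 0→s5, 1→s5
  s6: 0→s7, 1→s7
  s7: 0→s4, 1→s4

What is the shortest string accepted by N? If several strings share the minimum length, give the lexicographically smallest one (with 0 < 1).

000

A breadth-first search from s0 reaches an accepting state first via the path s0 → s7 → s4 → s6 on input 000.
No string of length < 3 is accepted (BFS exhausts all shorter strings without reaching an accepting state), and 000 is the lexicographically least accepting string of length 3.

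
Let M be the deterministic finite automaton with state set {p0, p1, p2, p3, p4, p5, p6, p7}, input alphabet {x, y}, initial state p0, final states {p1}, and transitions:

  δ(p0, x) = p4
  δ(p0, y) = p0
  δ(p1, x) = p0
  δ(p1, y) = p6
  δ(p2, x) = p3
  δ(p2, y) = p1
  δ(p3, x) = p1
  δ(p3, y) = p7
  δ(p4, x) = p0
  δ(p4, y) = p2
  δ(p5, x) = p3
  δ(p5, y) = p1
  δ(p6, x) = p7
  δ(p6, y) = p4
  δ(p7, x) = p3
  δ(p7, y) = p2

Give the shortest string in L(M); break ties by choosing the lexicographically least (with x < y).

A breadth-first search from p0 reaches an accepting state first via the path p0 → p4 → p2 → p1 on input xyy.
No string of length < 3 is accepted (BFS exhausts all shorter strings without reaching an accepting state), and xyy is the lexicographically least accepting string of length 3.

xyy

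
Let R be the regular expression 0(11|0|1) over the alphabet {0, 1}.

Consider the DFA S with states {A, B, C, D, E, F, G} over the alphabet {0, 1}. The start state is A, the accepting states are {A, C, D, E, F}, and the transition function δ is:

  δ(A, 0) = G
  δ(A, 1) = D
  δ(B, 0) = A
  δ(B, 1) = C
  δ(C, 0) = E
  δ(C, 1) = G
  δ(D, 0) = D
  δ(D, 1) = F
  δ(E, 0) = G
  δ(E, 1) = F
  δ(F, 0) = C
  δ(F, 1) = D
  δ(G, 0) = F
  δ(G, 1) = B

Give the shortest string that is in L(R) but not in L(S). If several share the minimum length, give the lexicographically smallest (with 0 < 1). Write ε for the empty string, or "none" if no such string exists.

01

The string 01 is accepted by R but not by S.
No shorter string lies in the difference, and 01 is the lexicographically first length-2 string in L(R) \ L(S).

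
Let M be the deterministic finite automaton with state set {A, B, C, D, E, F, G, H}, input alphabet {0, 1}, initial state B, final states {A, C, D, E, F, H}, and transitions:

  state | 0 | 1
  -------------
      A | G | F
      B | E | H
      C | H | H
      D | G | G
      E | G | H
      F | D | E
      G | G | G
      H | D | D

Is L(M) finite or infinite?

finite

The useful states (reachable from B and able to reach an accepting state) are {B, D, E, H}.
Restricted to these states the transition graph has no cycle, so every accepting path has bounded length and L is finite.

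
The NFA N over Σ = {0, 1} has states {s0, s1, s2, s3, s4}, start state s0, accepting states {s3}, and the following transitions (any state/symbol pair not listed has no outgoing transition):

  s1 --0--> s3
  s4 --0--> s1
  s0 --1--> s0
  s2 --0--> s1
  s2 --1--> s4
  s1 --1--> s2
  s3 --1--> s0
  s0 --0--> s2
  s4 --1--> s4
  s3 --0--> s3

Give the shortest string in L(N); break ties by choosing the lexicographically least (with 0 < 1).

A breadth-first search from s0 reaches an accepting state first via the path s0 → s2 → s1 → s3 on input 000.
No string of length < 3 is accepted (BFS exhausts all shorter strings without reaching an accepting state), and 000 is the lexicographically least accepting string of length 3.

000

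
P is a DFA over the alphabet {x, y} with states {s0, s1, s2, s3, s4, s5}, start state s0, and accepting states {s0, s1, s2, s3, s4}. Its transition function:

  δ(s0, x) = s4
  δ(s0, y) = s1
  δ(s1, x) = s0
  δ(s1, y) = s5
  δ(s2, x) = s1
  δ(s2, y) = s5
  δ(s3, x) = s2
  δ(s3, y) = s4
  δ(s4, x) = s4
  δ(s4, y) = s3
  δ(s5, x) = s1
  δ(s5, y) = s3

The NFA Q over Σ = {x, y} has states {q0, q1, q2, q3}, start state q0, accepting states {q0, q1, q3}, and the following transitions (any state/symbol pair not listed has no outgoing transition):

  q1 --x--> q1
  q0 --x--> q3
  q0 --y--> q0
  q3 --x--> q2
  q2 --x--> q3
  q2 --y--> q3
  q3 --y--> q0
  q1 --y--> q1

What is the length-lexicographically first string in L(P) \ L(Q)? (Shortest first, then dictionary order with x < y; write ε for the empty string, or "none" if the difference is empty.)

xx

The string xx is accepted by P but not by Q.
No shorter string lies in the difference, and xx is the lexicographically first length-2 string in L(P) \ L(Q).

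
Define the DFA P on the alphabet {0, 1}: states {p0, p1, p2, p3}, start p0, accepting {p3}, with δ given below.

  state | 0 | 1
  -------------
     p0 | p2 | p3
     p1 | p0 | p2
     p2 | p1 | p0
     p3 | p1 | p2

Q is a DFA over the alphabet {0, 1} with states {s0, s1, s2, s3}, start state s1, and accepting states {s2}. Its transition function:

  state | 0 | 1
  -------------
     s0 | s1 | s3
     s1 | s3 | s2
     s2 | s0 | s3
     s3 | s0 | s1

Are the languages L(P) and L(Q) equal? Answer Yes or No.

Exploring the product automaton P × Q from the start pair (p0, s1), following both machines on each input symbol, reaches 4 state pairs: (p0, s1), (p2, s3), (p3, s2), (p1, s0).
P accepts in {p3} and Q accepts in {s2}. In every reachable pair the two components are either both accepting — (p3, s2) — or both non-accepting, so no string is accepted by exactly one of the machines: L(P) \ L(Q) and L(Q) \ L(P) are both empty.
Hence every string is accepted by P iff it is accepted by Q, and the two languages coincide.

Yes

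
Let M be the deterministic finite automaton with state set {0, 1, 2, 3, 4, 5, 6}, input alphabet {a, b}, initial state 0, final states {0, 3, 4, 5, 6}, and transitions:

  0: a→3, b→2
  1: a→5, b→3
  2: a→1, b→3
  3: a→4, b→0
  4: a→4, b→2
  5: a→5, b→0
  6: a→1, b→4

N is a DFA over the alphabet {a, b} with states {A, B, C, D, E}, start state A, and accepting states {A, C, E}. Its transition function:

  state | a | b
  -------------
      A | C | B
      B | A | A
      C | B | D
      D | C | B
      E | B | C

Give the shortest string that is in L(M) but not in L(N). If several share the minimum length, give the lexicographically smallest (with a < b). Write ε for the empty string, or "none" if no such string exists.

aa

The string aa is accepted by M but not by N.
No shorter string lies in the difference, and aa is the lexicographically first length-2 string in L(M) \ L(N).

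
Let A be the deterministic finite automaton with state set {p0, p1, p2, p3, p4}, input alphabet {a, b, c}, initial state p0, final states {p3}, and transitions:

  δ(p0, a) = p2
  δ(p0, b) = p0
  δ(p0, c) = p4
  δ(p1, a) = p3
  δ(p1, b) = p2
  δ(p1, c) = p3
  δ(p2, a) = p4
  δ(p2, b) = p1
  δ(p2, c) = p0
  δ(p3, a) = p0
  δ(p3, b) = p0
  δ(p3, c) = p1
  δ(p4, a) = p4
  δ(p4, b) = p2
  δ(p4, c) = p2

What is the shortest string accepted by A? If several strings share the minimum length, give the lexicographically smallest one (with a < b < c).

A breadth-first search from p0 reaches an accepting state first via the path p0 → p2 → p1 → p3 on input aba.
No string of length < 3 is accepted (BFS exhausts all shorter strings without reaching an accepting state), and aba is the lexicographically least accepting string of length 3.

aba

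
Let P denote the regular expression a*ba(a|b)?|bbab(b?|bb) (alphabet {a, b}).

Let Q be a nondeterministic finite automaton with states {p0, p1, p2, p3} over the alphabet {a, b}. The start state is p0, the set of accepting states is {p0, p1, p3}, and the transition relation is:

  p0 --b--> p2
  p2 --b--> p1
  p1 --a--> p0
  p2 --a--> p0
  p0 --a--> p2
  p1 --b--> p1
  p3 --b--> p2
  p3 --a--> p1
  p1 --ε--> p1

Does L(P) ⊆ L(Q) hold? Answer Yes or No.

The string baa is in L(P) but not in L(Q).
So L(P) ⊄ L(Q).

No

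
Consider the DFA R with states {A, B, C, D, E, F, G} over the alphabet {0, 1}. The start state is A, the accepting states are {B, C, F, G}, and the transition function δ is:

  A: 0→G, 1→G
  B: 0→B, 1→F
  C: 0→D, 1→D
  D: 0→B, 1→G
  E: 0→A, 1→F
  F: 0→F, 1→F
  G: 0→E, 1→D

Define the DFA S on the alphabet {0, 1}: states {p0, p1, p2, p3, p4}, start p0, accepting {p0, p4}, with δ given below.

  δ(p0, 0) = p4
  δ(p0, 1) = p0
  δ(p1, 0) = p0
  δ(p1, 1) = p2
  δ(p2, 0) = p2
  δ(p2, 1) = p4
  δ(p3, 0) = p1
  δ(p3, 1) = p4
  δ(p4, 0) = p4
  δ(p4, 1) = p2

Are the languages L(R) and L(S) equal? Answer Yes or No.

The string 001 is accepted by R but rejected by S.
So L(R) ≠ L(S).

No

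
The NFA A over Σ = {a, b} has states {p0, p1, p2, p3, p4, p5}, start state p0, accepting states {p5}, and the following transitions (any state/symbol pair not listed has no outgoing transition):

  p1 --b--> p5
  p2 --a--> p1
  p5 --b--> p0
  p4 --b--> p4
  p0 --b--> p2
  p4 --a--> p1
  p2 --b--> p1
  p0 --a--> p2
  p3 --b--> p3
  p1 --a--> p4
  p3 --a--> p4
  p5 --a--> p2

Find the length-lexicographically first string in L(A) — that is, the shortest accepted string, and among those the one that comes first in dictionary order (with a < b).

A breadth-first search from p0 reaches an accepting state first via the path p0 → p2 → p1 → p5 on input aab.
No string of length < 3 is accepted (BFS exhausts all shorter strings without reaching an accepting state), and aab is the lexicographically least accepting string of length 3.

aab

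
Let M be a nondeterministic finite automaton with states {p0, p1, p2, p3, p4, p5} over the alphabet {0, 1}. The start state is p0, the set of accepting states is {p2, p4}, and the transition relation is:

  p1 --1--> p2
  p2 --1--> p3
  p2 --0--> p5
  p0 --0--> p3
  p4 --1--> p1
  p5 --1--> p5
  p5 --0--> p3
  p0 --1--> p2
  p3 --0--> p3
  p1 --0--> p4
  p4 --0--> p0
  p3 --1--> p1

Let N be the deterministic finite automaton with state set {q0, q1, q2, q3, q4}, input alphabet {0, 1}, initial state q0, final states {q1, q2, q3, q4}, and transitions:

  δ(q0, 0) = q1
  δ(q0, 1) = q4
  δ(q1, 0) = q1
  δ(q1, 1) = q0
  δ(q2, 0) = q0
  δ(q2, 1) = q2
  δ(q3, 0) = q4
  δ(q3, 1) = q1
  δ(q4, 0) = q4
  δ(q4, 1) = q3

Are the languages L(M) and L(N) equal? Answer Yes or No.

The string 1111 is accepted by M but rejected by N.
So L(M) ≠ L(N).

No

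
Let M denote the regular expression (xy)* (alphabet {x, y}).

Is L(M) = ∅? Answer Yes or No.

No

The empty string ε matches the expression, so it belongs to L(M).
Since L(M) contains at least one string, it is not empty.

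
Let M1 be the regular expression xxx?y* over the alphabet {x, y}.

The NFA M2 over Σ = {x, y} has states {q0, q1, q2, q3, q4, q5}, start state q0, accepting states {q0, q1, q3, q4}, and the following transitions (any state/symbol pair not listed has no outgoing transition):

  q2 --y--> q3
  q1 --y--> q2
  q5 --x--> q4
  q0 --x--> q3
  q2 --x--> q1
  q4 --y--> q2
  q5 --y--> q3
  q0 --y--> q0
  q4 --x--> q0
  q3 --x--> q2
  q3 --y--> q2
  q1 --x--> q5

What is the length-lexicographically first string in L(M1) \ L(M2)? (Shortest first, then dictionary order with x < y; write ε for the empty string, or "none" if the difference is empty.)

xx

The string xx is accepted by M1 but not by M2.
No shorter string lies in the difference, and xx is the lexicographically first length-2 string in L(M1) \ L(M2).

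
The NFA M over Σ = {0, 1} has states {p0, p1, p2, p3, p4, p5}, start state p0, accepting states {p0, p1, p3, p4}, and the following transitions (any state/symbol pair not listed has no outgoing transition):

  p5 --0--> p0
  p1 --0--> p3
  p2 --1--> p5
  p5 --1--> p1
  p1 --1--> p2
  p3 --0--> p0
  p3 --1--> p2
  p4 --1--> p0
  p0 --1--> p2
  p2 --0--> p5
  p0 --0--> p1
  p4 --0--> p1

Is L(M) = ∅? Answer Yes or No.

No

The empty string ε is accepted: the run p0 ends in the accepting state p0.
Since at least one string is accepted, L(M) is not empty.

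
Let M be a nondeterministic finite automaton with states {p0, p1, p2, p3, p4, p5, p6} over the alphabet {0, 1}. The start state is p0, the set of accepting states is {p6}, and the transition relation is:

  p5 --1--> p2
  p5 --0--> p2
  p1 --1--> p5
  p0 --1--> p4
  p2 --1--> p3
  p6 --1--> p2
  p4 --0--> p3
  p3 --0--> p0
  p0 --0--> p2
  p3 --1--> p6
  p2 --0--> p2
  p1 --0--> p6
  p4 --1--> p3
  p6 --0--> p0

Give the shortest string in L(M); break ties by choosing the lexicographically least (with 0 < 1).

A breadth-first search from p0 reaches an accepting state first via the path p0 → p2 → p3 → p6 on input 011.
No string of length < 3 is accepted (BFS exhausts all shorter strings without reaching an accepting state), and 011 is the lexicographically least accepting string of length 3.

011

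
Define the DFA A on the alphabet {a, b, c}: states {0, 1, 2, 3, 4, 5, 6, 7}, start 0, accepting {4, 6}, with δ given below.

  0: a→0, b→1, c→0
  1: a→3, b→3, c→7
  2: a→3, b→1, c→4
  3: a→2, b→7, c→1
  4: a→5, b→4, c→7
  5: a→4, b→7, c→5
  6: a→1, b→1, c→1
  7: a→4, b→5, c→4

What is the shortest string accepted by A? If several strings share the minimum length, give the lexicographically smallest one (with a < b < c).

bca

A breadth-first search from 0 reaches an accepting state first via the path 0 → 1 → 7 → 4 on input bca.
No string of length < 3 is accepted (BFS exhausts all shorter strings without reaching an accepting state), and bca is the lexicographically least accepting string of length 3.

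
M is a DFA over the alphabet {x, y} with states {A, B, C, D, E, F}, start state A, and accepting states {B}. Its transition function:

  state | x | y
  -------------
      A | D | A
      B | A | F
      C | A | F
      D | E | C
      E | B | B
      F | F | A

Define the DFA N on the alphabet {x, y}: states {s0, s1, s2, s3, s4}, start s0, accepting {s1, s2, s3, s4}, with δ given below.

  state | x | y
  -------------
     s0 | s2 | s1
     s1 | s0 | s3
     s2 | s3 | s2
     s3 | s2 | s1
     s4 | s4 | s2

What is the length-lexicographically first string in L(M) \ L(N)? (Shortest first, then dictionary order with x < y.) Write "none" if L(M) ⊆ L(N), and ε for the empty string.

Exploring the product automaton M × N from the start pair (A, s0), following both machines on each input symbol, reaches 18 state pairs: (A, s0), (D, s2), (A, s1), (E, s3), (C, s2), (D, s0), (A, s3), (B, s2), (B, s1), (F, s2), (E, s2), (C, s1), (F, s3), (A, s2), (B, s3), (D, s3), (F, s1), (F, s0).
M accepts in {B} and N accepts in {s1, s2, s3, s4}. The reachable pairs whose M-component is accepting are (B, s2), (B, s1), (B, s3); in each of them the N-component is accepting too, so the product for L(M) \ L(N) (M-component accepting, N-component rejecting) has no reachable accepting pair and the difference is empty.
So every string accepted by M is also accepted by N: L(M) \ L(N) = ∅ and there is no such string.

none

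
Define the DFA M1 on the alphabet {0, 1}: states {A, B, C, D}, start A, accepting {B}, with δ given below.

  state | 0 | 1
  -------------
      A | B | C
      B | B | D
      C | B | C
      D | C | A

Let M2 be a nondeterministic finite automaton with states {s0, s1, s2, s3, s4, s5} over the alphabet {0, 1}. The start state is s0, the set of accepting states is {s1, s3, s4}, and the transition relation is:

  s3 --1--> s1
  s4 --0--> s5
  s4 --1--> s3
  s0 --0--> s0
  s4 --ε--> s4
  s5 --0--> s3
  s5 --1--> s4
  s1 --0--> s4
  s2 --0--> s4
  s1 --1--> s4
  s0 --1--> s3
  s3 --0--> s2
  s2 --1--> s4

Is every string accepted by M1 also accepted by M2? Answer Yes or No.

The string 0 is in L(M1) but not in L(M2).
So L(M1) ⊄ L(M2).

No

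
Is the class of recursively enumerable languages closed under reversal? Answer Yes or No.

Reverse the input and run the recogniser for L on it; this accepts exactly Lᴿ.
So the recursively enumerable languages are closed under reversal.

Yes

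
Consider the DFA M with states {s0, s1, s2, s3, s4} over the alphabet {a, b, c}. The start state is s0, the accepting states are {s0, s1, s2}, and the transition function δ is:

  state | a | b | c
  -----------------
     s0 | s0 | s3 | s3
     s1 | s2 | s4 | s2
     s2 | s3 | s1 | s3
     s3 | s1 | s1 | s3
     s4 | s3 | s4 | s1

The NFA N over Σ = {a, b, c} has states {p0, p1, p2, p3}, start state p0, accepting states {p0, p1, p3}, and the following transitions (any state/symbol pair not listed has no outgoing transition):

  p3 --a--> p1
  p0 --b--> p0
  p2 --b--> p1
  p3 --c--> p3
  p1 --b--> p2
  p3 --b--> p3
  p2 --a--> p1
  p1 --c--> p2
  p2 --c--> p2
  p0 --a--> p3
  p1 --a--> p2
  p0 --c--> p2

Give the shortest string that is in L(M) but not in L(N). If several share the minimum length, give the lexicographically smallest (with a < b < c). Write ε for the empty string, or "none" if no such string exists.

The string aaa is accepted by M but not by N.
No shorter string lies in the difference, and aaa is the lexicographically first length-3 string in L(M) \ L(N).

aaa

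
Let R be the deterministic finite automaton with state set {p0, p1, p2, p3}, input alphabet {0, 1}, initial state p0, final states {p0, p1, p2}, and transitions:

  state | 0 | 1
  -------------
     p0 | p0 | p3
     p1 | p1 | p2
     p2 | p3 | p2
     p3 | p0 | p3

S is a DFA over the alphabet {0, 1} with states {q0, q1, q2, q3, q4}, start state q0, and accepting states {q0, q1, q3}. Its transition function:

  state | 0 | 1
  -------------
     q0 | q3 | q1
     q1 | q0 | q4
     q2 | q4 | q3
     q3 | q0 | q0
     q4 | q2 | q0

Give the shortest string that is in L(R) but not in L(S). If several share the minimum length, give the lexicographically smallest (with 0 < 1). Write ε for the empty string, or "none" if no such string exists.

The string 110 is accepted by R but not by S.
No shorter string lies in the difference, and 110 is the lexicographically first length-3 string in L(R) \ L(S).

110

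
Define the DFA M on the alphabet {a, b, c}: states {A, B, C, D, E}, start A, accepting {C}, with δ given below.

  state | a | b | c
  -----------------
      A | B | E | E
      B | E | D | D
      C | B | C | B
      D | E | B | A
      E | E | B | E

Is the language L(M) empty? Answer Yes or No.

Yes

The states reachable from the start state are {A, B, D, E}.
None of the accepting states {C} is reachable, so no string is accepted and L(M) = ∅.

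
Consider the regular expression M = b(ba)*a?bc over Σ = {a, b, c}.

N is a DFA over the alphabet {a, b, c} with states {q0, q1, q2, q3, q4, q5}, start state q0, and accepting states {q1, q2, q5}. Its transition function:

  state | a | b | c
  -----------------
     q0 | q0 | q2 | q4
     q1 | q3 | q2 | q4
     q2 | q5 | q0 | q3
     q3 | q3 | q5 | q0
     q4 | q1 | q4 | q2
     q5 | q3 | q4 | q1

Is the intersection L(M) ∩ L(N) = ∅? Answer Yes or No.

No

The string babc is accepted by both M and N.
Hence L(M) ∩ L(N) ≠ ∅.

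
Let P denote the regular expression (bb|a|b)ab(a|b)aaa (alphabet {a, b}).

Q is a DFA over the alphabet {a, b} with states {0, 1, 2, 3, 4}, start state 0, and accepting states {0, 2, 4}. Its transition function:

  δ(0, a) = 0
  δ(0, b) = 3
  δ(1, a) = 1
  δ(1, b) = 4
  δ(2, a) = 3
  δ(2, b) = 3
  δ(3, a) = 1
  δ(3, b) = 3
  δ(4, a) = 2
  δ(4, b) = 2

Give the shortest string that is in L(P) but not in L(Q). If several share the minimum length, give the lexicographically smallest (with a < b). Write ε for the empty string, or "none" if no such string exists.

aabaaaa

The string aabaaaa is accepted by P but not by Q.
No shorter string lies in the difference, and aabaaaa is the lexicographically first length-7 string in L(P) \ L(Q).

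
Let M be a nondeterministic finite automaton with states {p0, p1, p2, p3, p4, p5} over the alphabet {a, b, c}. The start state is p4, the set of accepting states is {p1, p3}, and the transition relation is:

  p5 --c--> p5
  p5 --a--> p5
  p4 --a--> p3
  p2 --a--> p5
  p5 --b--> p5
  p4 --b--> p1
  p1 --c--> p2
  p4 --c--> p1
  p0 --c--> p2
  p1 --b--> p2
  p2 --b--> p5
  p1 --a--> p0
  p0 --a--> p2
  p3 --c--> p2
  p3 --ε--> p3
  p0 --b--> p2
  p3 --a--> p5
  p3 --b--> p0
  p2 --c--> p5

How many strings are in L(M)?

The useful subgraph on states {p1, p3, p4} is acyclic, so L(M) is finite; the longest accepting path visits 2 useful states, giving maximum string length 1.
Counting accepting paths from p4 by length: 3 of length 1. Total 3.

3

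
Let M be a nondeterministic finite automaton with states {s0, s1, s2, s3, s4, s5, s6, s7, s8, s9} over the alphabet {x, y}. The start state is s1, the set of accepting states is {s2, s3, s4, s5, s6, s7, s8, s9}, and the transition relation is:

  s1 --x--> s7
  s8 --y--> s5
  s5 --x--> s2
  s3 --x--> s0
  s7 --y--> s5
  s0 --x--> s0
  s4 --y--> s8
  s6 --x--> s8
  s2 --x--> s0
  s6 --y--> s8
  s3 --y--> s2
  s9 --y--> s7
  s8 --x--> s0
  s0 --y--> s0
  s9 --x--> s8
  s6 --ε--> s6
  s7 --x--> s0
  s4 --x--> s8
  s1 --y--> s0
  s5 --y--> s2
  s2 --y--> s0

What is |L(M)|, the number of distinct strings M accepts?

4

The useful subgraph on states {s1, s2, s5, s7} is acyclic, so L(M) is finite; the longest accepting path visits 4 useful states, giving maximum string length 3.
Counting accepting paths from s1 by length: 1 of length 1, 1 of length 2, 2 of length 3. Total 4.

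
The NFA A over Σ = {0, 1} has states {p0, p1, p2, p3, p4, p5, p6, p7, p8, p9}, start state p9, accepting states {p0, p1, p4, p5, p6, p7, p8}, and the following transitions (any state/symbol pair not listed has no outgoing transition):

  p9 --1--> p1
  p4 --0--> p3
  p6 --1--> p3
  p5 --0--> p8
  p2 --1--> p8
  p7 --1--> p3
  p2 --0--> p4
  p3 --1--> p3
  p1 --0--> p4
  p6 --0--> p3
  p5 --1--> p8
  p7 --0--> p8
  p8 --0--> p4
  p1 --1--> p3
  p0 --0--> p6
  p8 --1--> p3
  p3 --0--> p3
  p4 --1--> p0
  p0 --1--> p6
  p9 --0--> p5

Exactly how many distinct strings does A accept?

The useful subgraph on states {p0, p1, p4, p5, p6, p8, p9} is acyclic, so L(A) is finite; the longest accepting path visits 6 useful states, giving maximum string length 5.
Counting accepting paths from p9 by length: 2 of length 1, 3 of length 2, 3 of length 3, 4 of length 4, 4 of length 5. Total 16.

16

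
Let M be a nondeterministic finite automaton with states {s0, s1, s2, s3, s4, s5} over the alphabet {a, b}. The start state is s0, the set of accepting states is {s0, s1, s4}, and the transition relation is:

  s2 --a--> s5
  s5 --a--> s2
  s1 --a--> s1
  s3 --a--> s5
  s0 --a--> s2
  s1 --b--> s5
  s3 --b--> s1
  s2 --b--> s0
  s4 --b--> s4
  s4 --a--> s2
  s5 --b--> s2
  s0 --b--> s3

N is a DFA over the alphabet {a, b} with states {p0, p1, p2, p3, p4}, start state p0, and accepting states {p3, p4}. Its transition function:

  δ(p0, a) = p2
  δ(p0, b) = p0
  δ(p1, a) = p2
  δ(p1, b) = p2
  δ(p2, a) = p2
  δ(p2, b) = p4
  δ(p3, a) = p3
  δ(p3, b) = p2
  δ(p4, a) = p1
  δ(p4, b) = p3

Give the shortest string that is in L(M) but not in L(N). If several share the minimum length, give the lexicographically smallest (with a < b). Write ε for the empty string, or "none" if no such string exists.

The empty string ε is accepted by M but not by N.
Since ε is the unique shortest string, it is the required witness.

ε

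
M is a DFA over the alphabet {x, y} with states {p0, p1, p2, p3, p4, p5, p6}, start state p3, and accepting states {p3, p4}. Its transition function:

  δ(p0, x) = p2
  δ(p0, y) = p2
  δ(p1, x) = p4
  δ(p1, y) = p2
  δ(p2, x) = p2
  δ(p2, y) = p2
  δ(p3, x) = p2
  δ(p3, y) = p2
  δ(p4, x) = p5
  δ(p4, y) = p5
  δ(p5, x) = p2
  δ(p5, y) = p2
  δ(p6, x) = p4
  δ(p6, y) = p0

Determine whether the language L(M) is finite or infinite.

The useful states (reachable from p3 and able to reach an accepting state) are {p3}.
Restricted to these states the transition graph has no cycle, so every accepting path has bounded length and L is finite.

finite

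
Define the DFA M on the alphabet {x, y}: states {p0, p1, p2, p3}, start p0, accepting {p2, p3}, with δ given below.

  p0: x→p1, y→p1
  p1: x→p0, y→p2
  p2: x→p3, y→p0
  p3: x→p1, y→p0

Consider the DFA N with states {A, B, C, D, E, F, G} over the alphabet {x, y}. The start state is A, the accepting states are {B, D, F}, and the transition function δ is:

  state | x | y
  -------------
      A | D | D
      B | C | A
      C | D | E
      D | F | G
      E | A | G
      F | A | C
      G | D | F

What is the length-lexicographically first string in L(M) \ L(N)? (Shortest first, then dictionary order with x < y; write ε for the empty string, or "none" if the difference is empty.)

The string xy is accepted by M but not by N.
No shorter string lies in the difference, and xy is the lexicographically first length-2 string in L(M) \ L(N).

xy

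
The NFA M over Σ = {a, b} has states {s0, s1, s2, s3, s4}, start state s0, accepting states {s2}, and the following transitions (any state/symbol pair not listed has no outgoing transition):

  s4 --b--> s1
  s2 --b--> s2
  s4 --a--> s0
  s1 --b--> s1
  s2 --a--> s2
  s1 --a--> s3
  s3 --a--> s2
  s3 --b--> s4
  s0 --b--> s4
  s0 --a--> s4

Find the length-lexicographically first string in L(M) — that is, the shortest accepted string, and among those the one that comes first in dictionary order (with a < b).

abaa

A breadth-first search from s0 reaches an accepting state first via the path s0 → s4 → s1 → s3 → s2 on input abaa.
No string of length < 4 is accepted (BFS exhausts all shorter strings without reaching an accepting state), and abaa is the lexicographically least accepting string of length 4.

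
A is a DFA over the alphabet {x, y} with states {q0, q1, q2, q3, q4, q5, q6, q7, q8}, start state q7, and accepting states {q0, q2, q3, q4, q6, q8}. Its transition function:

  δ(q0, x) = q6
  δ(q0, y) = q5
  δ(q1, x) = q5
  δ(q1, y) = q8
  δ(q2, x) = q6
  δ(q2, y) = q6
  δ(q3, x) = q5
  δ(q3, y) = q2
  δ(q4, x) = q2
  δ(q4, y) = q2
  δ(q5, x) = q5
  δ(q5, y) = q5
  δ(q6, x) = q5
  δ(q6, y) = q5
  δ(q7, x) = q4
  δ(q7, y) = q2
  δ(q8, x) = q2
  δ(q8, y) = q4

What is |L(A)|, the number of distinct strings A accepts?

The useful subgraph on states {q2, q4, q6, q7} is acyclic, so L(A) is finite; the longest accepting path visits 4 useful states, giving maximum string length 3.
Counting accepting paths from q7 by length: 2 of length 1, 4 of length 2, 4 of length 3. Total 10.

10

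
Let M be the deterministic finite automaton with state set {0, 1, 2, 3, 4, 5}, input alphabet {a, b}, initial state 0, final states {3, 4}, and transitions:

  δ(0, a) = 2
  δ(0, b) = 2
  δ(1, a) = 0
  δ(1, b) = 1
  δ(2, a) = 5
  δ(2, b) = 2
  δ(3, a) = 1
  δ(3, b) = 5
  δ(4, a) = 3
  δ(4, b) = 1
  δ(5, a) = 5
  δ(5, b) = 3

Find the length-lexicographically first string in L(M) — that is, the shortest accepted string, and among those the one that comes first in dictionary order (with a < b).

aab

A breadth-first search from 0 reaches an accepting state first via the path 0 → 2 → 5 → 3 on input aab.
No string of length < 3 is accepted (BFS exhausts all shorter strings without reaching an accepting state), and aab is the lexicographically least accepting string of length 3.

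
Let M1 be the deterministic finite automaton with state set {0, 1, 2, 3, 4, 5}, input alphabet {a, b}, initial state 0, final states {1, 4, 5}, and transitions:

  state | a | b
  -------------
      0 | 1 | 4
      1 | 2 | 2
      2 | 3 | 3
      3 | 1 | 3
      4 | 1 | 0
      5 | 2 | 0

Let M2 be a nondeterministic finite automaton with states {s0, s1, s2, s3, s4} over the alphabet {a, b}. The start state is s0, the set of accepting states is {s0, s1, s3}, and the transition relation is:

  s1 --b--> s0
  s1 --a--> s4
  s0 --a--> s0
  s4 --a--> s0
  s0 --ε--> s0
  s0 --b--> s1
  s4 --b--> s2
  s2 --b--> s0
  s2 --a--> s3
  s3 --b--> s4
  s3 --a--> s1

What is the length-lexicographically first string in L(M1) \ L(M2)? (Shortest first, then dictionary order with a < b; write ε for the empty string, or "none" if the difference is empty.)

ba

The string ba is accepted by M1 but not by M2.
No shorter string lies in the difference, and ba is the lexicographically first length-2 string in L(M1) \ L(M2).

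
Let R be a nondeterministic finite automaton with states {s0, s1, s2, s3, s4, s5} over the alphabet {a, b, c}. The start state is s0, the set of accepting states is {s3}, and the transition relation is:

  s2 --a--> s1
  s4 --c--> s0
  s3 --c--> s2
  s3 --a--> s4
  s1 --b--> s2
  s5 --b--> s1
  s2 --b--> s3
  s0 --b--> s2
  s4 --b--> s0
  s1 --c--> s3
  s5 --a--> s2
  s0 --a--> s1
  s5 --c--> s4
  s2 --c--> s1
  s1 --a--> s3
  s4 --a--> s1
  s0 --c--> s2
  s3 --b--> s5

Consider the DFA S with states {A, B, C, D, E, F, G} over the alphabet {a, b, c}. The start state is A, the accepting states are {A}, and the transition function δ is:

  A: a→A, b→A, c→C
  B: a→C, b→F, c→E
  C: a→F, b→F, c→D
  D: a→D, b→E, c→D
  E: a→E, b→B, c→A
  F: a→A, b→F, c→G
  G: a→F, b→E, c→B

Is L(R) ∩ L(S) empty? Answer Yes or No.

No

The string aa is accepted by both R and S.
Hence L(R) ∩ L(S) ≠ ∅.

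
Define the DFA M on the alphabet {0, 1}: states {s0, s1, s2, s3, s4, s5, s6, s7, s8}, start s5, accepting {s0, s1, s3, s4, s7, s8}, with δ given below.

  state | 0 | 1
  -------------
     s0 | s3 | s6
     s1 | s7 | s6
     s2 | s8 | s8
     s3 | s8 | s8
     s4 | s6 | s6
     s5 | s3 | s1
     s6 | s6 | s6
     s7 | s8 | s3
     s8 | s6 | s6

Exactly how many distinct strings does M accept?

9

The useful subgraph on states {s1, s3, s5, s7, s8} is acyclic, so L(M) is finite; the longest accepting path visits 5 useful states, giving maximum string length 4.
Counting accepting paths from s5 by length: 2 of length 1, 3 of length 2, 2 of length 3, 2 of length 4. Total 9.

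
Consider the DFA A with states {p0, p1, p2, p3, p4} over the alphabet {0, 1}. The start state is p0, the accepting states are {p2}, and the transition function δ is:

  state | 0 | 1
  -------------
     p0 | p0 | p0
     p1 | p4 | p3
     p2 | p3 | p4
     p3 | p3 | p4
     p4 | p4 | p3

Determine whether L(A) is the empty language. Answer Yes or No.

The states reachable from the start state are {p0}.
None of the accepting states {p2} is reachable, so no string is accepted and L(A) = ∅.

Yes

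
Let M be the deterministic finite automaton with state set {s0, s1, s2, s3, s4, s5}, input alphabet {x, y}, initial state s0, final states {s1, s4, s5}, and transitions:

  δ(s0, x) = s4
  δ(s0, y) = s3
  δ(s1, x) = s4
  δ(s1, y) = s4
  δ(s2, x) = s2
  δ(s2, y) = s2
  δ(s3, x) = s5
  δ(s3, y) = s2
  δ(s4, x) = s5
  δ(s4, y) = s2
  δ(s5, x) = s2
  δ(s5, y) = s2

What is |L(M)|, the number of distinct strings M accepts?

The useful subgraph on states {s0, s3, s4, s5} is acyclic, so L(M) is finite; the longest accepting path visits 3 useful states, giving maximum string length 2.
Counting accepting paths from s0 by length: 1 of length 1, 2 of length 2. Total 3.

3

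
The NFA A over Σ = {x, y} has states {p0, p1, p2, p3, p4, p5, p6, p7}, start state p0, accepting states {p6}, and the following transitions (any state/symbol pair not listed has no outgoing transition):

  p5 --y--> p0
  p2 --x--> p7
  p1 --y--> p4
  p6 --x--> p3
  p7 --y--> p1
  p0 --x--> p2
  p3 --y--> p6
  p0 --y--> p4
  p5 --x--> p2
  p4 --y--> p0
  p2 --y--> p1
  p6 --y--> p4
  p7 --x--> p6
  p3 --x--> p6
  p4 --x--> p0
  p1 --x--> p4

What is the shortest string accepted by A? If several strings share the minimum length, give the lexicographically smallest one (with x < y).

A breadth-first search from p0 reaches an accepting state first via the path p0 → p2 → p7 → p6 on input xxx.
No string of length < 3 is accepted (BFS exhausts all shorter strings without reaching an accepting state), and xxx is the lexicographically least accepting string of length 3.

xxx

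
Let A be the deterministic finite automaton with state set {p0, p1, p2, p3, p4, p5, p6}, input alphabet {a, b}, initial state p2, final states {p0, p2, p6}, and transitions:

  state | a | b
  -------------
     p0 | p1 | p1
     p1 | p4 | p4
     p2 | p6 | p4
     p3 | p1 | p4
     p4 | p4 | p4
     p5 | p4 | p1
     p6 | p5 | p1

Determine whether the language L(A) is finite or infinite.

The useful states (reachable from p2 and able to reach an accepting state) are {p2, p6}.
Restricted to these states the transition graph has no cycle, so every accepting path has bounded length and L is finite.

finite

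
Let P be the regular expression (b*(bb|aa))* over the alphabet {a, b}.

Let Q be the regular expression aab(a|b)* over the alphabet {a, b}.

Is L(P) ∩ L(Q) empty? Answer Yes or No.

No

The string aabb is accepted by both P and Q.
Hence L(P) ∩ L(Q) ≠ ∅.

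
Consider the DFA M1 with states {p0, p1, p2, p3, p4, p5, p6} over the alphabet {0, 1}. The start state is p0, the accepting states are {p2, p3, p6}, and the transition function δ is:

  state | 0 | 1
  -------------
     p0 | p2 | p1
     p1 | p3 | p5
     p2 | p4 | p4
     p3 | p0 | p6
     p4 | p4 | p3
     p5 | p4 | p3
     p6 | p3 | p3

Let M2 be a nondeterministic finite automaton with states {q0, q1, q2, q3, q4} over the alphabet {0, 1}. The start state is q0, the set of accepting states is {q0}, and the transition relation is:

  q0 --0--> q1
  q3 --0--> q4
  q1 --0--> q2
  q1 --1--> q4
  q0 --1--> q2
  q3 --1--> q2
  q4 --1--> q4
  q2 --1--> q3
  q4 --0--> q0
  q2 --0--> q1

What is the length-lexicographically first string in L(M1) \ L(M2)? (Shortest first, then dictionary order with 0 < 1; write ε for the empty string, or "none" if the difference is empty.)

0

The string 0 is accepted by M1 but not by M2.
No shorter string lies in the difference, and 0 is the lexicographically first length-1 string in L(M1) \ L(M2).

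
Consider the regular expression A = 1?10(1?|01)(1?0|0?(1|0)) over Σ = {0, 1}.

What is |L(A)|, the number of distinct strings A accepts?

The expression has no Kleene star, so L(A) is finite. Expanding the alternatives gives {100, 101, 1000, 1001, 1010, 1011, 1100, 1101, 10010, 10011, 10100, 10101, …}.
That is 2 of length 3, 6 of length 4, 9 of length 5, 8 of length 6, 3 of length 7: 28 strings in all.

28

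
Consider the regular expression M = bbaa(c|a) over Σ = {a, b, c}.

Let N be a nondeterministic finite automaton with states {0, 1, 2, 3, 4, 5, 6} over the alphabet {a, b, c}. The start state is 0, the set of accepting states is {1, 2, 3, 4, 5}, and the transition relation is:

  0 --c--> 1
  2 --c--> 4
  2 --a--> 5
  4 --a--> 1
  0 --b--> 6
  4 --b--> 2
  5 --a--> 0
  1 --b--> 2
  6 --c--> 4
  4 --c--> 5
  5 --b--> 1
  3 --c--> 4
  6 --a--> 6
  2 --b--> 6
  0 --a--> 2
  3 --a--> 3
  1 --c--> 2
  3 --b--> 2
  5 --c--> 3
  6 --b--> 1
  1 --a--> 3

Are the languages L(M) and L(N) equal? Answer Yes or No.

The string a is accepted by N but rejected by M.
So L(M) ≠ L(N).

No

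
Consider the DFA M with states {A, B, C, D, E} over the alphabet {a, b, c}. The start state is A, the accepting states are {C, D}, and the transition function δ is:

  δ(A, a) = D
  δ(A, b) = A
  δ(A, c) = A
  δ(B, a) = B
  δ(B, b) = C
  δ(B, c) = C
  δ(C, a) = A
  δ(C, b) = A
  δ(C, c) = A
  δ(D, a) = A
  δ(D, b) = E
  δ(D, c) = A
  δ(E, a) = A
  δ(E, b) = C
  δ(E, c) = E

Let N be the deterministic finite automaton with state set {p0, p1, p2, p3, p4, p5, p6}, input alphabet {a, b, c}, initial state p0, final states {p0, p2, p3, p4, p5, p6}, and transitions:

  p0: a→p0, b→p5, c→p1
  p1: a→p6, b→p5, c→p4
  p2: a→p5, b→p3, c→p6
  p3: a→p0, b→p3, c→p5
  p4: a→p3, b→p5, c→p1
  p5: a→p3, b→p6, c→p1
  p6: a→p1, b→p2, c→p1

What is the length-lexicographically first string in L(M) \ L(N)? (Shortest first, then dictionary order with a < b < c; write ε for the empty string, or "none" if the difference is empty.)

The string bba is accepted by M but not by N.
No shorter string lies in the difference, and bba is the lexicographically first length-3 string in L(M) \ L(N).

bba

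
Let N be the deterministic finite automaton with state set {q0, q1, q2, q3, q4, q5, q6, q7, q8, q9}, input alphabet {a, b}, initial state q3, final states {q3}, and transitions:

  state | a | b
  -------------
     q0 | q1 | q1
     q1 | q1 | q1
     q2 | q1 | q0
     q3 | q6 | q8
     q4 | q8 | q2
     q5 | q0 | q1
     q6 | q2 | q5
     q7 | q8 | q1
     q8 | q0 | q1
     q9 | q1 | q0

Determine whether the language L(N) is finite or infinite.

finite

The useful states (reachable from q3 and able to reach an accepting state) are {q3}.
Restricted to these states the transition graph has no cycle, so every accepting path has bounded length and L is finite.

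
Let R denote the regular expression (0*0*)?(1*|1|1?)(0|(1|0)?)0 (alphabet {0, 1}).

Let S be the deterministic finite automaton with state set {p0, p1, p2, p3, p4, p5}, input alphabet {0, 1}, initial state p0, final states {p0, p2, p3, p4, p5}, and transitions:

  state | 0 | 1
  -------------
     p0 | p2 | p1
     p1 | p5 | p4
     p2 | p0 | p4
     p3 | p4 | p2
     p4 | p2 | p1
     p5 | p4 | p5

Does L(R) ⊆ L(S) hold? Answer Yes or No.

Yes

Converting the expression R to a DFA (subset construction, then merging equivalent states) gives the minimal DFA with states {r0, r1, r2, r3, r4, r5}, start state r0, accepting states {r1, r3, r4} and transitions r0: 0→r1, 1→r2; r1: 0→r1, 1→r2; r2: 0→r3, 1→r2; r3: 0→r4, 1→r5; r4: 0→r5, 1→r5; r5: 0→r5, 1→r5.
Exploring the product automaton R × S from the start pair (r0, p0), following both machines on each input symbol, reaches 14 state pairs: (r0, p0), (r1, p2), (r2, p1), (r1, p0), (r2, p4), (r3, p5), (r3, p2), (r4, p4), (r5, p5), (r4, p0), (r5, p4), (r5, p2), (r5, p1), (r5, p0).
R accepts in {r1, r3, r4} and S accepts in {p0, p2, p3, p4, p5}. The reachable pairs whose R-component is accepting are (r1, p2), (r1, p0), (r3, p5), (r3, p2), (r4, p4), (r4, p0); in each of them the S-component is accepting too, so the product for L(R) \ L(S) (R-component accepting, S-component rejecting) has no reachable accepting pair and the difference is empty.
Hence every string in L(R) is also in L(S).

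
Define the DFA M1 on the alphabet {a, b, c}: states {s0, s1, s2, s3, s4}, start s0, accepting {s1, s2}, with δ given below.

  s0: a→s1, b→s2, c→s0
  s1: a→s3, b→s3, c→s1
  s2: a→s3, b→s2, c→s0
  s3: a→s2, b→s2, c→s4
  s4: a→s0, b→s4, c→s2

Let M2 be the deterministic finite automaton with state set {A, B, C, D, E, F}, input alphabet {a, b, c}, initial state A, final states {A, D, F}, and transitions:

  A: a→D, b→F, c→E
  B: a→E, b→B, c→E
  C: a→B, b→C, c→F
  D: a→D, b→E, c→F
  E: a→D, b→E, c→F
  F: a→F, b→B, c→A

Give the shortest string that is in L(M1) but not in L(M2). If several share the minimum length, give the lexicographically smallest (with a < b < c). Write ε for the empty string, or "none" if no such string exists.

bb

The string bb is accepted by M1 but not by M2.
No shorter string lies in the difference, and bb is the lexicographically first length-2 string in L(M1) \ L(M2).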